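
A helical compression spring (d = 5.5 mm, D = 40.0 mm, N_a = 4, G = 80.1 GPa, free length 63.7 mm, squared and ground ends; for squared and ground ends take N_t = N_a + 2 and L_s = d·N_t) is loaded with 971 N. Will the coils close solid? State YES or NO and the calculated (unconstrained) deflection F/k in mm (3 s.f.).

k = Gd⁴/(8D³N_a) = (80.1×10³)(5.5⁴)/(8·40.0³·4) = 35.789 N/mm
N_t = 6; L_s = 5.5·6 = 33 mm; δ_solid = L₀ − L_s = 63.7 − 33 = 30.7 mm
δ = F/k = 971/35.789 = 27.131 mm
δ < δ_solid → spring does not go solid

NO, δ = 27.1 mm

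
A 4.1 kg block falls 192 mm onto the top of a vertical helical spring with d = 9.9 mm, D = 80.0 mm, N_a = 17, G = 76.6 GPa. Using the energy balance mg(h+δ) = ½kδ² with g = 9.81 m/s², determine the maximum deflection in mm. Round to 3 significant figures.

k = Gd⁴/(8D³N_a) = (76.6×10³)(9.9⁴)/(8·80.0³·17) = 10.567 N/mm
W = mg = 4.1 × 9.81 = 40.221 N
½kδ² − Wδ − Wh = 0 → δ = (W + √(W² + 2kWh))/k
δ = (40.221 + √(1617.7 + 163209))/10.567 = (40.221 + 405.99)/10.567 = 42.226 mm

42.2 mm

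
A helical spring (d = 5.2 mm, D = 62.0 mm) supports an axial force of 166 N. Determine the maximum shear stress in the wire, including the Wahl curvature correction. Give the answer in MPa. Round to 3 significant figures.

Spring index C = D/d = 62.0/5.2 = 11.9231
K_W = (4C−1)/(4C−4) + 0.615/C = 46.692/43.692 + 0.0516 = 1.1202
τ₀ = 8FD/(πd³) = 8·166·62.0/(π·5.2³) = 82336/441.73 = 186.39 MPa
τ_max = K·τ₀ = 1.1202 × 186.39 = 208.81 MPa

209 MPa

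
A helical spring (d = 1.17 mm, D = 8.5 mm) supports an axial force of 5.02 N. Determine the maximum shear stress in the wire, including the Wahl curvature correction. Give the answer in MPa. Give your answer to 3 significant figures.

Spring index C = D/d = 8.5/1.17 = 7.2650
K_W = (4C−1)/(4C−4) + 0.615/C = 28.060/25.060 + 0.0847 = 1.2044
τ₀ = 8FD/(πd³) = 8·5.02·8.5/(π·1.17³) = 341.36/5.0316 = 67.843 MPa
τ_max = K·τ₀ = 1.2044 × 67.843 = 81.708 MPa

81.7 MPa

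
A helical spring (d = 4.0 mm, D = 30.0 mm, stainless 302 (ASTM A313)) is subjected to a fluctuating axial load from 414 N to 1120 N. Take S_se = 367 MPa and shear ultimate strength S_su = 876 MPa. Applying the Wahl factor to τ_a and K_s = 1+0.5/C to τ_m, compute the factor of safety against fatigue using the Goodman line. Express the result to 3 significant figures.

C = D/d = 30.0/4.0 = 7.5000; K_W = (4C−1)/(4C−4)+0.615/C = 1.1974; K_s = 1+0.5/C = 1.0667
F_a = (F_max−F_min)/2 = 353 N; F_m = (F_max+F_min)/2 = 767 N
τ_a = K_W·8F_aD/(πd³) = 1.1974 × 421.36 = 504.53 MPa
τ_m = K_s·8F_mD/(πd³) = 1.0667 × 915.54 = 976.57 MPa
Goodman: 1/n_f = τ_a/S_se + τ_m/S_su = 504.53/367 + 976.57/876 = 1.37475 + 1.11481 = 2.4896
n_f = 1/2.4896 = 0.4017

0.402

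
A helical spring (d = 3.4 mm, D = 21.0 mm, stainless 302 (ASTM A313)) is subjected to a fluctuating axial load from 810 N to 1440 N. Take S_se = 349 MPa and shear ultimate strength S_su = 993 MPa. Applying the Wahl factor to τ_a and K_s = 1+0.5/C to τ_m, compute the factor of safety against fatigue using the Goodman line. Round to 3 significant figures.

C = D/d = 21.0/3.4 = 6.1765; K_W = (4C−1)/(4C−4)+0.615/C = 1.2445; K_s = 1+0.5/C = 1.0810
F_a = (F_max−F_min)/2 = 315 N; F_m = (F_max+F_min)/2 = 1125 N
τ_a = K_W·8F_aD/(πd³) = 1.2445 × 428.58 = 533.35 MPa
τ_m = K_s·8F_mD/(πd³) = 1.0810 × 1530.6 = 1654.6 MPa
Goodman: 1/n_f = τ_a/S_se + τ_m/S_su = 533.35/349 + 1654.6/993 = 1.52823 + 1.66622 = 3.1944
n_f = 1/3.1944 = 0.313

0.313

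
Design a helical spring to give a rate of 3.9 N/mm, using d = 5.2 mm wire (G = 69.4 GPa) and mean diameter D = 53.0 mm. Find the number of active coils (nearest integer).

N_a = Gd⁴/(8D³k) = (69.4×10³ × 5.2⁴)/(8 × 53.0³ × 3.9)
    = 5.07426e+07 / 4.64496e+06 = 10.92 → 11 coils

11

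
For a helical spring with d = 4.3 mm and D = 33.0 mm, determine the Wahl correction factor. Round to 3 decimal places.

1.193

C = D/d = 33.0/4.3 = 7.6744
K_W = (4C−1)/(4C−4) + 0.615/C = 29.698/26.698 + 0.0801 = 1.1925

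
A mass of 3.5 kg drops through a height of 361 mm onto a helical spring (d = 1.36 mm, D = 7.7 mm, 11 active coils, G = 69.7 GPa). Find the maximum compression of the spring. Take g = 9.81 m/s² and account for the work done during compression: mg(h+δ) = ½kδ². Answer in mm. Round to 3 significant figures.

k = Gd⁴/(8D³N_a) = (69.7×10³)(1.36⁴)/(8·7.7³·11) = 5.9352 N/mm
W = mg = 3.5 × 9.81 = 34.335 N
½kδ² − Wδ − Wh = 0 → δ = (W + √(W² + 2kWh))/k
δ = (34.335 + √(1178.9 + 147132))/5.9352 = (34.335 + 385.11)/5.9352 = 70.671 mm

70.7 mm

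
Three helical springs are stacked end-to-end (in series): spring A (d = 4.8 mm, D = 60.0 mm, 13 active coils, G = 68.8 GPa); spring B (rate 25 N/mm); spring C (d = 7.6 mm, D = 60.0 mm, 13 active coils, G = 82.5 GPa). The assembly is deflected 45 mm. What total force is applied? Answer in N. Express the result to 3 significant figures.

61.1 N

k_A = Gd⁴/(8D³N_a) = (68.8×10³)(4.8⁴)/(8·60.0³·13) = 1.6258 N/mm
k_C = Gd⁴/(8D³N_a) = (82.5×10³)(7.6⁴)/(8·60.0³·13) = 12.252 N/mm
Series: 1/k_eq = 1/1.6258 + 1/25 + 1/12.252 = 0.7367; k_eq = 1.3574 N/mm
F = k_eq·δ = 1.3574·45 = 61.083 N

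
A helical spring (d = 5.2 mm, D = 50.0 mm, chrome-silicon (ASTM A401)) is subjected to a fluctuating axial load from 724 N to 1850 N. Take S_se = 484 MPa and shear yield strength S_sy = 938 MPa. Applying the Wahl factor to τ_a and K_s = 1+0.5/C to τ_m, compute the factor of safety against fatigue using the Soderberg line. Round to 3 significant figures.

0.397

C = D/d = 50.0/5.2 = 9.6154; K_W = (4C−1)/(4C−4)+0.615/C = 1.1510; K_s = 1+0.5/C = 1.0520
F_a = (F_max−F_min)/2 = 563 N; F_m = (F_max+F_min)/2 = 1287 N
τ_a = K_W·8F_aD/(πd³) = 1.1510 × 509.81 = 586.8 MPa
τ_m = K_s·8F_mD/(πd³) = 1.0520 × 1165.4 = 1226 MPa
Soderberg: 1/n_f = τ_a/S_se + τ_m/S_sy = 586.8/484 + 1226/938 = 1.21239 + 1.30705 = 2.5194
n_f = 1/2.5194 = 0.3969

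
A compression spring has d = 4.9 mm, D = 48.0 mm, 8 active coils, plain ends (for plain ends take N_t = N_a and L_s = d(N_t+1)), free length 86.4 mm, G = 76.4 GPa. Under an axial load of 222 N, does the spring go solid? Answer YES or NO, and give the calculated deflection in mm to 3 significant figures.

NO, δ = 35.7 mm

k = Gd⁴/(8D³N_a) = (76.4×10³)(4.9⁴)/(8·48.0³·8) = 6.2226 N/mm
N_t = 8; L_s = 4.9·9 = 44.1 mm; δ_solid = L₀ − L_s = 86.4 − 44.1 = 42.3 mm
δ = F/k = 222/6.2226 = 35.676 mm
δ < δ_solid → spring does not go solid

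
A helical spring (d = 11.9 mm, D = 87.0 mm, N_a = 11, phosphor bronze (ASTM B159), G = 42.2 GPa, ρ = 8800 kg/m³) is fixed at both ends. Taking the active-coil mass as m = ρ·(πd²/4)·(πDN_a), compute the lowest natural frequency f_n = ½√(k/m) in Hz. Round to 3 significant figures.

k = Gd⁴/(8D³N_a) = (42.2×10³)(11.9⁴)/(8·87.0³·11) = 14.604 N/mm = 14604 N/m
Wire length L = πDN_a = π·87.0·11 = 3006.5 mm
m = ρ·(πd²/4)·L = 8800 × 111.22×10⁻⁶ m² × 3.0065 m = 2.9426 kg
f_n = ½√(k/m) = 0.5·√(14604/2.9426) = 0.5·√(4962.9) = 35.224 Hz

35.2 Hz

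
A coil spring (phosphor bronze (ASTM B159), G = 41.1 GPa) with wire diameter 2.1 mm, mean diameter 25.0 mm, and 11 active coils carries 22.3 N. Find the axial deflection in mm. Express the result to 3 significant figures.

38.4 mm

k = Gd⁴/(8D³N_a) = (41.1×10³)(2.1⁴)/(8·25.0³·11) = 0.58132 N/mm
δ = F/k = 22.3 / 0.58132 = 38.361 mm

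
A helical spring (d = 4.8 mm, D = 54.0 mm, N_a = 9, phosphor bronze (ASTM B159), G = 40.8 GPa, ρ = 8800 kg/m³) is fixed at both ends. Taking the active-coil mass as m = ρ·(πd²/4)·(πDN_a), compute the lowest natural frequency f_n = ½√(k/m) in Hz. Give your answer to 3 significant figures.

k = Gd⁴/(8D³N_a) = (40.8×10³)(4.8⁴)/(8·54.0³·9) = 1.9103 N/mm = 1910.3 N/m
Wire length L = πDN_a = π·54.0·9 = 1526.8 mm
m = ρ·(πd²/4)·L = 8800 × 18.096×10⁻⁶ m² × 1.5268 m = 0.24313 kg
f_n = ½√(k/m) = 0.5·√(1910.3/0.24313) = 0.5·√(7857.2) = 44.321 Hz

44.3 Hz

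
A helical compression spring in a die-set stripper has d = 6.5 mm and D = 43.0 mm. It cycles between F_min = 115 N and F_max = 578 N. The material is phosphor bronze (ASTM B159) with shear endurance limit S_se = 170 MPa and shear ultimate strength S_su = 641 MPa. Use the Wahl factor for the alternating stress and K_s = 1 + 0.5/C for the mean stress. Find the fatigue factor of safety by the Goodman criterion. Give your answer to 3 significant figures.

1.11

C = D/d = 43.0/6.5 = 6.6154; K_W = (4C−1)/(4C−4)+0.615/C = 1.2265; K_s = 1+0.5/C = 1.0756
F_a = (F_max−F_min)/2 = 231.5 N; F_m = (F_max+F_min)/2 = 346.5 N
τ_a = K_W·8F_aD/(πd³) = 1.2265 × 92.304 = 113.21 MPa
τ_m = K_s·8F_mD/(πd³) = 1.0756 × 138.16 = 148.6 MPa
Goodman: 1/n_f = τ_a/S_se + τ_m/S_su = 113.21/170 + 148.6/641 = 0.66596 + 0.23182 = 0.89778
n_f = 1/0.89778 = 1.114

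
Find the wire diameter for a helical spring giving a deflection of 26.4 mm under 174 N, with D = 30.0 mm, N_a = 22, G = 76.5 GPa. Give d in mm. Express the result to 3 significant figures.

4.50 mm

Required rate k = F/δ = 174/26.4 = 6.5909 N/mm
d = (8D³N_a·k / G)^(1/4) = (8·30.0³·22·6.5909 / (76.5×10³))^0.25
  = (409.41)^0.25 = 4.4982 mm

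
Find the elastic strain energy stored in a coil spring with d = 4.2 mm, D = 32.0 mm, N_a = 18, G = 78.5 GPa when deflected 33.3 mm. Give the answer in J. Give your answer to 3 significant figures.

2.87 J

k = Gd⁴/(8D³N_a) = (78.5×10³)(4.2⁴)/(8·32.0³·18) = 5.1767 N/mm
U = ½kδ² = 0.5 × 5.1767 × 33.3² = 2870.2 N·mm = 2.8702 J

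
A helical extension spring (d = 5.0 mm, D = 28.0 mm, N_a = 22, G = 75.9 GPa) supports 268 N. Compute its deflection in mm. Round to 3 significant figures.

k = Gd⁴/(8D³N_a) = (75.9×10³)(5.0⁴)/(8·28.0³·22) = 12.278 N/mm
δ = F/k = 268 / 12.278 = 21.827 mm

21.8 mm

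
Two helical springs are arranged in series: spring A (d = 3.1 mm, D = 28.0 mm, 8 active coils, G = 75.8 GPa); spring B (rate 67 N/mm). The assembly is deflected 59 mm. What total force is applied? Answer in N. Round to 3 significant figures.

274 N

k_A = Gd⁴/(8D³N_a) = (75.8×10³)(3.1⁴)/(8·28.0³·8) = 4.9827 N/mm
Series: 1/k_eq = 1/4.9827 + 1/67 = 0.21562; k_eq = 4.6378 N/mm
F = k_eq·δ = 4.6378·59 = 273.63 N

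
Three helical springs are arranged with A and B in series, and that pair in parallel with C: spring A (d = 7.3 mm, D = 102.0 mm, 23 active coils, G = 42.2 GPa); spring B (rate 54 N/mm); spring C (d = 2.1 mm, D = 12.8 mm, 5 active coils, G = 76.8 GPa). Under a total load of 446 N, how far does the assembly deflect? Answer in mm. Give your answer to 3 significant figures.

k_A = Gd⁴/(8D³N_a) = (42.2×10³)(7.3⁴)/(8·102.0³·23) = 0.61374 N/mm
k_C = Gd⁴/(8D³N_a) = (76.8×10³)(2.1⁴)/(8·12.8³·5) = 17.805 N/mm
Springs A,B series: k_AB = 1/(1/0.61374+1/54) = 0.60684 N/mm; parallel with C: k_eq = 0.60684+17.805 = 18.412 N/mm
δ = F/k_eq = 446/18.412 = 24.223 mm

24.2 mm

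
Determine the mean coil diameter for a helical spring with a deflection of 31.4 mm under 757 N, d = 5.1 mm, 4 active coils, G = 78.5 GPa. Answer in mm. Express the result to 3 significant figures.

Required rate k = F/δ = 757/31.4 = 24.108 N/mm
D = (Gd⁴/(8N_a·k))^(1/3) = (78.5×10³·5.1⁴/(8·4·24.108))^(1/3)
  = (68838.9)^(1/3) = 40.9837 mm

41.0 mm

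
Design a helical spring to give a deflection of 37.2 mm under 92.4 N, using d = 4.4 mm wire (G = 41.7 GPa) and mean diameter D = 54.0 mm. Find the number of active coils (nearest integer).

5

Required rate k = F/δ = 92.4/37.2 = 2.4839 N/mm
N_a = Gd⁴/(8D³k) = (41.7×10³ × 4.4⁴)/(8 × 54.0³ × 2.4839)
    = 1.56296e+07 / 3.12896e+06 = 4.995 → 5 coils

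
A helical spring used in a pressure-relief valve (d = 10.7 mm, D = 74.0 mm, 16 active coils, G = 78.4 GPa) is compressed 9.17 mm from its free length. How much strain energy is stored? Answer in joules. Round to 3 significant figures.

k = Gd⁴/(8D³N_a) = (78.4×10³)(10.7⁴)/(8·74.0³·16) = 19.813 N/mm
U = ½kδ² = 0.5 × 19.813 × 9.17² = 833.02 N·mm = 0.83302 J

0.833 J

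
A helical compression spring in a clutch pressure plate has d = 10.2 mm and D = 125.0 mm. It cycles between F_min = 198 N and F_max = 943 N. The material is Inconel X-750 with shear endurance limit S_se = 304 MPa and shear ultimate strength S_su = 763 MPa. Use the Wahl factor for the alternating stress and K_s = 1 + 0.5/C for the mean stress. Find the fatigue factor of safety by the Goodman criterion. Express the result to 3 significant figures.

C = D/d = 125.0/10.2 = 12.2549; K_W = (4C−1)/(4C−4)+0.615/C = 1.1168; K_s = 1+0.5/C = 1.0408
F_a = (F_max−F_min)/2 = 372.5 N; F_m = (F_max+F_min)/2 = 570.5 N
τ_a = K_W·8F_aD/(πd³) = 1.1168 × 111.73 = 124.78 MPa
τ_m = K_s·8F_mD/(πd³) = 1.0408 × 171.12 = 178.1 MPa
Goodman: 1/n_f = τ_a/S_se + τ_m/S_su = 124.78/304 + 178.1/763 = 0.41047 + 0.23343 = 0.6439
n_f = 1/0.6439 = 1.553

1.55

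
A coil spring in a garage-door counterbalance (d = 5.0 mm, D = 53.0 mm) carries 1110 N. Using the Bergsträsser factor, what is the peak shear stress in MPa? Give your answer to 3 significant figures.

Spring index C = D/d = 53.0/5.0 = 10.6000
K_B = (4C+2)/(4C−3) = 44.400/39.400 = 1.1269
τ₀ = 8FD/(πd³) = 8·1110·53.0/(π·5.0³) = 470640/392.7 = 1198.5 MPa
τ_max = K·τ₀ = 1.1269 × 1198.5 = 1350.6 MPa

1350 MPa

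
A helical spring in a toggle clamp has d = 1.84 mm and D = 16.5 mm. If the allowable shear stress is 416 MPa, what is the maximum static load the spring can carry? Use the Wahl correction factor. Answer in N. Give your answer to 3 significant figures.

53.0 N

C = D/d = 16.5/1.84 = 8.9674
K_W = (4C−1)/(4C−4) + 0.615/C = 34.870/31.870 + 0.0686 = 1.1627
τ_max = K·8FD/(πd³) → F_max = τ_allow·πd³/(8DK)
F_max = 416·π·1.84³/(8·16.5·1.1627) = 8141.4/153.48 = 53.046 N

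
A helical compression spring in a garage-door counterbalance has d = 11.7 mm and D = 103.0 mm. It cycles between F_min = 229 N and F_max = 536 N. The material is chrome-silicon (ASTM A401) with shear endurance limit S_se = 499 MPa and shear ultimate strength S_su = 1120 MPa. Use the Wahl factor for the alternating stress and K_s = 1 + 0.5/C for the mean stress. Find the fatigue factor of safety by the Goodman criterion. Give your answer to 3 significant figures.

C = D/d = 103.0/11.7 = 8.8034; K_W = (4C−1)/(4C−4)+0.615/C = 1.1660; K_s = 1+0.5/C = 1.0568
F_a = (F_max−F_min)/2 = 153.5 N; F_m = (F_max+F_min)/2 = 382.5 N
τ_a = K_W·8F_aD/(πd³) = 1.1660 × 25.138 = 29.31 MPa
τ_m = K_s·8F_mD/(πd³) = 1.0568 × 62.64 = 66.198 MPa
Goodman: 1/n_f = τ_a/S_se + τ_m/S_su = 29.31/499 + 66.198/1120 = 0.05874 + 0.05911 = 0.11784
n_f = 1/0.11784 = 8.486

8.49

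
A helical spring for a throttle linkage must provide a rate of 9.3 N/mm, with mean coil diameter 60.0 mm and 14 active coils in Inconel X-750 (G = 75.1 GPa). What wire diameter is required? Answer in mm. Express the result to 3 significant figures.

7.40 mm

d = (8D³N_a·k / G)^(1/4) = (8·60.0³·14·9.3 / (75.1×10³))^0.25
  = (2995.8)^0.25 = 7.3982 mm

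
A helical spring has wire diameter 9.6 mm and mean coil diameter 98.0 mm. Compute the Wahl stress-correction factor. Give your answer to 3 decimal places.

1.142

C = D/d = 98.0/9.6 = 10.2083
K_W = (4C−1)/(4C−4) + 0.615/C = 39.833/36.833 + 0.0602 = 1.1417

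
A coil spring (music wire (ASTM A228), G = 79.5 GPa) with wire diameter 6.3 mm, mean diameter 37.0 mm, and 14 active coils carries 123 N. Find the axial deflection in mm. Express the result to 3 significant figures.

5.57 mm

k = Gd⁴/(8D³N_a) = (79.5×10³)(6.3⁴)/(8·37.0³·14) = 22.075 N/mm
δ = F/k = 123 / 22.075 = 5.5718 mm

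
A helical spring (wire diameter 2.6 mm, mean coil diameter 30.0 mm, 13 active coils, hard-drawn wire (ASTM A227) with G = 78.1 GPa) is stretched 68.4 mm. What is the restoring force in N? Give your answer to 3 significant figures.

k = Gd⁴/(8D³N_a) = (78.1×10³)(2.6⁴)/(8·30.0³·13) = 1.271 N/mm
F = k·δ = 1.271 × 68.4 = 86.937 N

86.9 N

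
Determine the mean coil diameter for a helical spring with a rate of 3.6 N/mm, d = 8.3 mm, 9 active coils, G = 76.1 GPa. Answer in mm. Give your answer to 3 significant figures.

D = (Gd⁴/(8N_a·k))^(1/3) = (76.1×10³·8.3⁴/(8·9·3.6))^(1/3)
  = (1.39336e+06)^(1/3) = 111.6916 mm

112 mm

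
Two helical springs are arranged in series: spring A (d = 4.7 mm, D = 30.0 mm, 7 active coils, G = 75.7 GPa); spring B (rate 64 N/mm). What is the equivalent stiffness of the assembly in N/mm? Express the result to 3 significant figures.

17.7 N/mm

k_A = Gd⁴/(8D³N_a) = (75.7×10³)(4.7⁴)/(8·30.0³·7) = 24.431 N/mm
Series: 1/k_eq = 1/24.431 + 1/64 = 0.056557; k_eq = 17.681 N/mm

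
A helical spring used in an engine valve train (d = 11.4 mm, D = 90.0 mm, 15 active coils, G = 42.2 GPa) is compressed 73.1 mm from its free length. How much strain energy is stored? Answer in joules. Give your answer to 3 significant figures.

k = Gd⁴/(8D³N_a) = (42.2×10³)(11.4⁴)/(8·90.0³·15) = 8.1475 N/mm
U = ½kδ² = 0.5 × 8.1475 × 73.1² = 21768 N·mm = 21.768 J

21.8 J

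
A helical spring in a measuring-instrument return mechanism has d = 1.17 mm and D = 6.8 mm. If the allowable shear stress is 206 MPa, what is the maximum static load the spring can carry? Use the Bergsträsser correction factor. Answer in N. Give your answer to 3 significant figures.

C = D/d = 6.8/1.17 = 5.8120
K_B = (4C+2)/(4C−3) = 25.248/20.248 = 1.2469
τ_max = K·8FD/(πd³) → F_max = τ_allow·πd³/(8DK)
F_max = 206·π·1.17³/(8·6.8·1.2469) = 1036.5/67.834 = 15.28 N

15.3 N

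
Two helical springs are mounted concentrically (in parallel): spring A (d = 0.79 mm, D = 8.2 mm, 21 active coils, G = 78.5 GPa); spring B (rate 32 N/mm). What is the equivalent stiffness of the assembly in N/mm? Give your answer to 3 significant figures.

32.3 N/mm

k_A = Gd⁴/(8D³N_a) = (78.5×10³)(0.79⁴)/(8·8.2³·21) = 0.33009 N/mm
Parallel: k_eq = 0.33009 + 32 = 32.33 N/mm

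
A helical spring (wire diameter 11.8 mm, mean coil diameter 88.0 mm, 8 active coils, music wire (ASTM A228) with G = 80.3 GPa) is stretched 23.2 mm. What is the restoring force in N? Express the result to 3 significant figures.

k = Gd⁴/(8D³N_a) = (80.3×10³)(11.8⁴)/(8·88.0³·8) = 35.696 N/mm
F = k·δ = 35.696 × 23.2 = 828.14 N

828 N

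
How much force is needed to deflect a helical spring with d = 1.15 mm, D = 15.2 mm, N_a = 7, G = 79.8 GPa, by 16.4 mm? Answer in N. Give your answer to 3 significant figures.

k = Gd⁴/(8D³N_a) = (79.8×10³)(1.15⁴)/(8·15.2³·7) = 0.7097 N/mm
F = k·δ = 0.7097 × 16.4 = 11.639 N

11.6 N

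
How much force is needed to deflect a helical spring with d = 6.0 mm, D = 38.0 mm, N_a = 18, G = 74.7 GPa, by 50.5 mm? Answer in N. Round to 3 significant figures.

k = Gd⁴/(8D³N_a) = (74.7×10³)(6.0⁴)/(8·38.0³·18) = 12.252 N/mm
F = k·δ = 12.252 × 50.5 = 618.73 N

619 N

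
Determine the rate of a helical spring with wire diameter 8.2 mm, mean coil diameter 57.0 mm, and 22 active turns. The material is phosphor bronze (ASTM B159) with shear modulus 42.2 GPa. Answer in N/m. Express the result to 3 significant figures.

5850 N/m

k = Gd⁴/(8D³N_a) = (42.2×10³ × 8.2⁴) / (8 × 57.0³ × 22)
  = 1.90795e+08 / 3.2594e+07 = 5.8537 N/mm = 5853.7 N/m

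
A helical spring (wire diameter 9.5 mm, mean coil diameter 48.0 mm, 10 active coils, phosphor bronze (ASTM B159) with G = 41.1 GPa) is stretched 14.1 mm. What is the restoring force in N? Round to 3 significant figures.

k = Gd⁴/(8D³N_a) = (41.1×10³)(9.5⁴)/(8·48.0³·10) = 37.838 N/mm
F = k·δ = 37.838 × 14.1 = 533.51 N

534 N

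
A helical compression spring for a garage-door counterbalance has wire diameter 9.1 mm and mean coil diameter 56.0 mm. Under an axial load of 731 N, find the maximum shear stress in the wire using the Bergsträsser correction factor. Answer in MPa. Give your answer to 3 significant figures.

Spring index C = D/d = 56.0/9.1 = 6.1538
K_B = (4C+2)/(4C−3) = 26.615/21.615 = 1.2313
τ₀ = 8FD/(πd³) = 8·731·56.0/(π·9.1³) = 327488/2367.4 = 138.33 MPa
τ_max = K·τ₀ = 1.2313 × 138.33 = 170.33 MPa

170 MPa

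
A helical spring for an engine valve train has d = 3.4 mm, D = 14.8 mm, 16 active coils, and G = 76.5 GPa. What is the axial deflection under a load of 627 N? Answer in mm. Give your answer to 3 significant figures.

25.4 mm

k = Gd⁴/(8D³N_a) = (76.5×10³)(3.4⁴)/(8·14.8³·16) = 24.637 N/mm
δ = F/k = 627 / 24.637 = 25.45 mm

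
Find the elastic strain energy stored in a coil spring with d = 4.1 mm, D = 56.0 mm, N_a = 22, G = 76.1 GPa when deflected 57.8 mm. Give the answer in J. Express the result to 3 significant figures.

k = Gd⁴/(8D³N_a) = (76.1×10³)(4.1⁴)/(8·56.0³·22) = 0.69573 N/mm
U = ½kδ² = 0.5 × 0.69573 × 57.8² = 1162.2 N·mm = 1.1622 J

1.16 J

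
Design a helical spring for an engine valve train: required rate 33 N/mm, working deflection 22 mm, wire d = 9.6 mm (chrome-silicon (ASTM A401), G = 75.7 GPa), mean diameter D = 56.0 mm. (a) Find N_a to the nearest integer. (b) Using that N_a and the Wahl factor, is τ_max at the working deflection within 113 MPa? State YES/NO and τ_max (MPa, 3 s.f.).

(a) 14 coils; (b) NO, τ_max = 146 MPa

N_a = Gd⁴/(8D³k) = (75.7×10³)(9.6⁴)/(8·56.0³·33) = 13.87 → N_a = 14
Actual rate k = Gd⁴/(8D³·14) = 32.689 N/mm
Working load F = kδ = 32.689·22 = 719.15 N
C = 56.0/9.6 = 5.8333; K_W = (4C−1)/(4C−4)+0.615/C = 1.2606
τ_max = K_W·8FD/(πd³) = 1.2606·115.91 = 146.12 MPa
τ_max > 113 MPa → exceeds allowable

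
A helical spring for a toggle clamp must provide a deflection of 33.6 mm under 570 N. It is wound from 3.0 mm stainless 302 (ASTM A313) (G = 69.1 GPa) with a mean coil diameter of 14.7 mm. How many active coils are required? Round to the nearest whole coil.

Required rate k = F/δ = 570/33.6 = 16.964 N/mm
N_a = Gd⁴/(8D³k) = (69.1×10³ × 3.0⁴)/(8 × 14.7³ × 16.964)
    = 5.5971e+06 / 431100 = 12.98 → 13 coils

13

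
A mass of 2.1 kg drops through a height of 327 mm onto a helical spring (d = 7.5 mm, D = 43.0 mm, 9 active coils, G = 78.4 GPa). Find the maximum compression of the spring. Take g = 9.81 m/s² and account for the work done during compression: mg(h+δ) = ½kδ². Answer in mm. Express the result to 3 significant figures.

18.1 mm

k = Gd⁴/(8D³N_a) = (78.4×10³)(7.5⁴)/(8·43.0³·9) = 43.333 N/mm
W = mg = 2.1 × 9.81 = 20.601 N
½kδ² − Wδ − Wh = 0 → δ = (W + √(W² + 2kWh))/k
δ = (20.601 + √(424.4 + 583834))/43.333 = (20.601 + 764.37)/43.333 = 18.115 mm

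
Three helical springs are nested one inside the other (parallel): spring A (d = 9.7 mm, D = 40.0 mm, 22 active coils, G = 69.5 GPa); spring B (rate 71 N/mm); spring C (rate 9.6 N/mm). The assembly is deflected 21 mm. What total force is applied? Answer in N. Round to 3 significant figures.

k_A = Gd⁴/(8D³N_a) = (69.5×10³)(9.7⁴)/(8·40.0³·22) = 54.623 N/mm
Parallel: k_eq = 54.623 + 71 + 9.6 = 135.22 N/mm
F = k_eq·δ = 135.22·21 = 2839.7 N

2840 N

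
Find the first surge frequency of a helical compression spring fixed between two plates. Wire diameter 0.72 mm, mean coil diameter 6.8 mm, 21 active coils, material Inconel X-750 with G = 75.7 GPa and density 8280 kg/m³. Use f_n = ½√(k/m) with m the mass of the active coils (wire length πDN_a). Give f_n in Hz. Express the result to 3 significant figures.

k = Gd⁴/(8D³N_a) = (75.7×10³)(0.72⁴)/(8·6.8³·21) = 0.38511 N/mm = 385.11 N/m
Wire length L = πDN_a = π·6.8·21 = 448.62 mm
m = ρ·(πd²/4)·L = 8280 × 0.40715×10⁻⁶ m² × 0.44862 m = 0.0015124 kg
f_n = ½√(k/m) = 0.5·√(385.11/0.0015124) = 0.5·√(2.5464e+05) = 252.31 Hz

252 Hz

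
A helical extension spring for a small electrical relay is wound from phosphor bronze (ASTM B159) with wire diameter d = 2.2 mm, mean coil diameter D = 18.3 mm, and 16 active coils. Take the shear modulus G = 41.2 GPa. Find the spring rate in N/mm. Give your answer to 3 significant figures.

1.23 N/mm

k = Gd⁴/(8D³N_a) = (41.2×10³ × 2.2⁴) / (8 × 18.3³ × 16)
  = 965135 / 784446 = 1.2303 N/mm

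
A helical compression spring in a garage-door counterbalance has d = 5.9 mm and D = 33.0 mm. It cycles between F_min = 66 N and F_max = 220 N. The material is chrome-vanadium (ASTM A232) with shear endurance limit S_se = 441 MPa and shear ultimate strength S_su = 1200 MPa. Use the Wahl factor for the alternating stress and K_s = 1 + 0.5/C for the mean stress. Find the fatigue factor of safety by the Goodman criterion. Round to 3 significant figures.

C = D/d = 33.0/5.9 = 5.5932; K_W = (4C−1)/(4C−4)+0.615/C = 1.2732; K_s = 1+0.5/C = 1.0894
F_a = (F_max−F_min)/2 = 77 N; F_m = (F_max+F_min)/2 = 143 N
τ_a = K_W·8F_aD/(πd³) = 1.2732 × 31.506 = 40.114 MPa
τ_m = K_s·8F_mD/(πd³) = 1.0894 × 58.511 = 63.741 MPa
Goodman: 1/n_f = τ_a/S_se + τ_m/S_su = 40.114/441 + 63.741/1200 = 0.09096 + 0.05312 = 0.14408
n_f = 1/0.14408 = 6.941

6.94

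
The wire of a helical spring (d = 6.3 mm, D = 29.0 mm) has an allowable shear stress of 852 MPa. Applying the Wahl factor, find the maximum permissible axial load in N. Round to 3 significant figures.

2150 N

C = D/d = 29.0/6.3 = 4.6032
K_W = (4C−1)/(4C−4) + 0.615/C = 17.413/14.413 + 0.1336 = 1.3418
τ_max = K·8FD/(πd³) → F_max = τ_allow·πd³/(8DK)
F_max = 852·π·6.3³/(8·29.0·1.3418) = 6.6929e+05/311.29 = 2150.1 N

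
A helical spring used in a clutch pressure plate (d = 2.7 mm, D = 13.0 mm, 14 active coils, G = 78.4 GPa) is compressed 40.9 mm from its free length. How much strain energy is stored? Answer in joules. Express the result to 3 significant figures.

k = Gd⁴/(8D³N_a) = (78.4×10³)(2.7⁴)/(8·13.0³·14) = 16.933 N/mm
U = ½kδ² = 0.5 × 16.933 × 40.9² = 14162 N·mm = 14.162 J

14.2 J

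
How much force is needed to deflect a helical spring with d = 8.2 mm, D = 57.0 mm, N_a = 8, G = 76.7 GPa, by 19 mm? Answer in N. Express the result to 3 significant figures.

556 N

k = Gd⁴/(8D³N_a) = (76.7×10³)(8.2⁴)/(8·57.0³·8) = 29.258 N/mm
F = k·δ = 29.258 × 19 = 555.9 N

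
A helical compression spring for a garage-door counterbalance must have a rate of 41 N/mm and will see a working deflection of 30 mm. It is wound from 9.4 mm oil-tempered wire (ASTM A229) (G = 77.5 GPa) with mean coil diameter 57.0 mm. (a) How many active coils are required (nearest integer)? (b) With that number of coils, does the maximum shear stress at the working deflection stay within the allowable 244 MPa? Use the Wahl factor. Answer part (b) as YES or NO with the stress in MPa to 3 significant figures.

N_a = Gd⁴/(8D³k) = (77.5×10³)(9.4⁴)/(8·57.0³·41) = 9.961 → N_a = 10
Actual rate k = Gd⁴/(8D³·10) = 40.841 N/mm
Working load F = kδ = 40.841·30 = 1225.2 N
C = 57.0/9.4 = 6.0638; K_W = (4C−1)/(4C−4)+0.615/C = 1.2495
τ_max = K_W·8FD/(πd³) = 1.2495·214.12 = 267.55 MPa
τ_max > 244 MPa → exceeds allowable

(a) 10 coils; (b) NO, τ_max = 268 MPa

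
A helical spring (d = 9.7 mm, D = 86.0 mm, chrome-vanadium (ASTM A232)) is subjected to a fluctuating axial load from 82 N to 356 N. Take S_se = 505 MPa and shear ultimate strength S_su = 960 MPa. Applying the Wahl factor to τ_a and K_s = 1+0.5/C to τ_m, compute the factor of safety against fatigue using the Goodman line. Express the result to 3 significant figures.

C = D/d = 86.0/9.7 = 8.8660; K_W = (4C−1)/(4C−4)+0.615/C = 1.1647; K_s = 1+0.5/C = 1.0564
F_a = (F_max−F_min)/2 = 137 N; F_m = (F_max+F_min)/2 = 219 N
τ_a = K_W·8F_aD/(πd³) = 1.1647 × 32.873 = 38.288 MPa
τ_m = K_s·8F_mD/(πd³) = 1.0564 × 52.549 = 55.513 MPa
Goodman: 1/n_f = τ_a/S_se + τ_m/S_su = 38.288/505 + 55.513/960 = 0.07582 + 0.05783 = 0.13364
n_f = 1/0.13364 = 7.483

7.48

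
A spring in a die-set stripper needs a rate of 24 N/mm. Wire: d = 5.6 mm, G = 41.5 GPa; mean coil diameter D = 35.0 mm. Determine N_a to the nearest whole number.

N_a = Gd⁴/(8D³k) = (41.5×10³ × 5.6⁴)/(8 × 35.0³ × 24)
    = 4.08132e+07 / 8.232e+06 = 4.958 → 5 coils

5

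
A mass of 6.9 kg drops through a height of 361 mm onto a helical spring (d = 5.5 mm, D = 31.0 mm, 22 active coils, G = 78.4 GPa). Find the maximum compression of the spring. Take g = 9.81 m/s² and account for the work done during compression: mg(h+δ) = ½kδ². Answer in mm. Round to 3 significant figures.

k = Gd⁴/(8D³N_a) = (78.4×10³)(5.5⁴)/(8·31.0³·22) = 13.683 N/mm
W = mg = 6.9 × 9.81 = 67.689 N
½kδ² − Wδ − Wh = 0 → δ = (W + √(W² + 2kWh))/k
δ = (67.689 + √(4581.8 + 668689))/13.683 = (67.689 + 820.53)/13.683 = 64.916 mm

64.9 mm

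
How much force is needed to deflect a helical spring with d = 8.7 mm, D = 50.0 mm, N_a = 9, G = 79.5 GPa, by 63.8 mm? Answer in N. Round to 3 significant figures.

k = Gd⁴/(8D³N_a) = (79.5×10³)(8.7⁴)/(8·50.0³·9) = 50.606 N/mm
F = k·δ = 50.606 × 63.8 = 3228.7 N

3230 N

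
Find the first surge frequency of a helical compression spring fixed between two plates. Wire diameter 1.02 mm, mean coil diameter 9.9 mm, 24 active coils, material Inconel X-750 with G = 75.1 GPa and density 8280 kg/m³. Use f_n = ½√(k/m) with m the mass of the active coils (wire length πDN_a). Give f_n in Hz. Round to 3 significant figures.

k = Gd⁴/(8D³N_a) = (75.1×10³)(1.02⁴)/(8·9.9³·24) = 0.43635 N/mm = 436.35 N/m
Wire length L = πDN_a = π·9.9·24 = 746.44 mm
m = ρ·(πd²/4)·L = 8280 × 0.81713×10⁻⁶ m² × 0.74644 m = 0.0050503 kg
f_n = ½√(k/m) = 0.5·√(436.35/0.0050503) = 0.5·√(86401) = 146.97 Hz

147 Hz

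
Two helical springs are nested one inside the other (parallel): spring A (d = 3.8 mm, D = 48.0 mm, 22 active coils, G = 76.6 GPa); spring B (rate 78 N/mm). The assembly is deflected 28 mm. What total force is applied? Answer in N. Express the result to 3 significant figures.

k_A = Gd⁴/(8D³N_a) = (76.6×10³)(3.8⁴)/(8·48.0³·22) = 0.82059 N/mm
Parallel: k_eq = 0.82059 + 78 = 78.821 N/mm
F = k_eq·δ = 78.821·28 = 2207 N

2210 N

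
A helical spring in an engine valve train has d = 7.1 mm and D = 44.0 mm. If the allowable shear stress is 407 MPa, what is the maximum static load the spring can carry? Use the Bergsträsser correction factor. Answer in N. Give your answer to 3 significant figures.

C = D/d = 44.0/7.1 = 6.1972
K_B = (4C+2)/(4C−3) = 26.789/21.789 = 1.2295
τ_max = K·8FD/(πd³) → F_max = τ_allow·πd³/(8DK)
F_max = 407·π·7.1³/(8·44.0·1.2295) = 4.5764e+05/432.78 = 1057.4 N

1060 N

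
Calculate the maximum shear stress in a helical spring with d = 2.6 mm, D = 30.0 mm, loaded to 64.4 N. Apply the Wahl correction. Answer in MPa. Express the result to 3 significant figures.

315 MPa

Spring index C = D/d = 30.0/2.6 = 11.5385
K_W = (4C−1)/(4C−4) + 0.615/C = 45.154/42.154 + 0.0533 = 1.1245
τ₀ = 8FD/(πd³) = 8·64.4·30.0/(π·2.6³) = 15456/55.217 = 279.92 MPa
τ_max = K·τ₀ = 1.1245 × 279.92 = 314.76 MPa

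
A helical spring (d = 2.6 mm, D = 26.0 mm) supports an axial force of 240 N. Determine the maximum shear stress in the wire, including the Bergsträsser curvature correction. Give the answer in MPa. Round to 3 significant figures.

Spring index C = D/d = 26.0/2.6 = 10.0000
K_B = (4C+2)/(4C−3) = 42.000/37.000 = 1.1351
τ₀ = 8FD/(πd³) = 8·240·26.0/(π·2.6³) = 49920/55.217 = 904.08 MPa
τ_max = K·τ₀ = 1.1351 × 904.08 = 1026.2 MPa

1030 MPa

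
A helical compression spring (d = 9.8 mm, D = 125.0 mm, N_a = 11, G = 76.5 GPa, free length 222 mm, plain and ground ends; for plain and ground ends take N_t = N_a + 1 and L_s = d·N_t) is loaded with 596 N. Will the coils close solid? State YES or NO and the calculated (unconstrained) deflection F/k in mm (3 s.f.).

YES, δ = 145 mm

k = Gd⁴/(8D³N_a) = (76.5×10³)(9.8⁴)/(8·125.0³·11) = 4.1054 N/mm
N_t = 12; L_s = 9.8·12 = 117.6 mm; δ_solid = L₀ − L_s = 222 − 117.6 = 104.4 mm
δ = F/k = 596/4.1054 = 145.18 mm
δ ≥ δ_solid → spring goes solid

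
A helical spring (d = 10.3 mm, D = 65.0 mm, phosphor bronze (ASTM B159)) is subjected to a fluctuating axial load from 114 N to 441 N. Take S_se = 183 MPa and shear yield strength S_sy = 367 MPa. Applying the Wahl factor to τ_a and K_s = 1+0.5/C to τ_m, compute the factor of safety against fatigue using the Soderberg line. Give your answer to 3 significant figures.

3.43

C = D/d = 65.0/10.3 = 6.3107; K_W = (4C−1)/(4C−4)+0.615/C = 1.2387; K_s = 1+0.5/C = 1.0792
F_a = (F_max−F_min)/2 = 163.5 N; F_m = (F_max+F_min)/2 = 277.5 N
τ_a = K_W·8F_aD/(πd³) = 1.2387 × 24.766 = 30.677 MPa
τ_m = K_s·8F_mD/(πd³) = 1.0792 × 42.034 = 45.365 MPa
Soderberg: 1/n_f = τ_a/S_se + τ_m/S_sy = 30.677/183 + 45.365/367 = 0.16764 + 0.12361 = 0.29125
n_f = 1/0.29125 = 3.434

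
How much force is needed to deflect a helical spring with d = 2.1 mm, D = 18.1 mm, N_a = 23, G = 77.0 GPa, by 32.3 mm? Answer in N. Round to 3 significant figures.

k = Gd⁴/(8D³N_a) = (77.0×10³)(2.1⁴)/(8·18.1³·23) = 1.3725 N/mm
F = k·δ = 1.3725 × 32.3 = 44.332 N

44.3 N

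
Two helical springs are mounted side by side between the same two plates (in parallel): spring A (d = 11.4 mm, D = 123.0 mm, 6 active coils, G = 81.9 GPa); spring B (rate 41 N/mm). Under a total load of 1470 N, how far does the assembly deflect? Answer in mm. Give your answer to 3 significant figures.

26.0 mm

k_A = Gd⁴/(8D³N_a) = (81.9×10³)(11.4⁴)/(8·123.0³·6) = 15.486 N/mm
Parallel: k_eq = 15.486 + 41 = 56.486 N/mm
δ = F/k_eq = 1470/56.486 = 26.024 mm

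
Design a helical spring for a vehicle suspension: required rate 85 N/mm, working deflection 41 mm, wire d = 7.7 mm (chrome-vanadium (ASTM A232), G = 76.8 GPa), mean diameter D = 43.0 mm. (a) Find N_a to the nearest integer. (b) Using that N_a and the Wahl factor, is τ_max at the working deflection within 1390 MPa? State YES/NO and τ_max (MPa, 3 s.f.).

N_a = Gd⁴/(8D³k) = (76.8×10³)(7.7⁴)/(8·43.0³·85) = 4.994 → N_a = 5
Actual rate k = Gd⁴/(8D³·5) = 84.89 N/mm
Working load F = kδ = 84.89·41 = 3480.5 N
C = 43.0/7.7 = 5.5844; K_W = (4C−1)/(4C−4)+0.615/C = 1.2737
τ_max = K_W·8FD/(πd³) = 1.2737·834.79 = 1063.3 MPa
τ_max ≤ 1390 MPa → acceptable

(a) 5 coils; (b) YES, τ_max = 1060 MPa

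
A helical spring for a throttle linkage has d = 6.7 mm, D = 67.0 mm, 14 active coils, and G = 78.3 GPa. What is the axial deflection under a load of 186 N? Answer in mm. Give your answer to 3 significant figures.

39.7 mm

k = Gd⁴/(8D³N_a) = (78.3×10³)(6.7⁴)/(8·67.0³·14) = 4.684 N/mm
δ = F/k = 186 / 4.684 = 39.709 mm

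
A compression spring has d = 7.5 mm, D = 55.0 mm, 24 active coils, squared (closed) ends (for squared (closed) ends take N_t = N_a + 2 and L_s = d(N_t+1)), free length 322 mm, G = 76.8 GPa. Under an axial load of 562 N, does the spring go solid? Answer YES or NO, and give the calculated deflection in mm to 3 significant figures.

k = Gd⁴/(8D³N_a) = (76.8×10³)(7.5⁴)/(8·55.0³·24) = 7.6071 N/mm
N_t = 26; L_s = 7.5·27 = 202.5 mm; δ_solid = L₀ − L_s = 322 − 202.5 = 119.5 mm
δ = F/k = 562/7.6071 = 73.879 mm
δ < δ_solid → spring does not go solid

NO, δ = 73.9 mm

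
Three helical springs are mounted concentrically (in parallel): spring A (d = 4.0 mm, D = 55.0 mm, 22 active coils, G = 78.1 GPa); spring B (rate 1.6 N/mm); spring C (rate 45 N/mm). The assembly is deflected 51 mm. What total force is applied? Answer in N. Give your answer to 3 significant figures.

2410 N

k_A = Gd⁴/(8D³N_a) = (78.1×10³)(4.0⁴)/(8·55.0³·22) = 0.68279 N/mm
Parallel: k_eq = 0.68279 + 1.6 + 45 = 47.283 N/mm
F = k_eq·δ = 47.283·51 = 2411.4 N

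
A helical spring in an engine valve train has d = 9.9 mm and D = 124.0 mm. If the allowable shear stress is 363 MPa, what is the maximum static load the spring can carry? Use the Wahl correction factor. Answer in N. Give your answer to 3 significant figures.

1000 N

C = D/d = 124.0/9.9 = 12.5253
K_W = (4C−1)/(4C−4) + 0.615/C = 49.101/46.101 + 0.0491 = 1.1142
τ_max = K·8FD/(πd³) → F_max = τ_allow·πd³/(8DK)
F_max = 363·π·9.9³/(8·124.0·1.1142) = 1.1065e+06/1105.3 = 1001.1 N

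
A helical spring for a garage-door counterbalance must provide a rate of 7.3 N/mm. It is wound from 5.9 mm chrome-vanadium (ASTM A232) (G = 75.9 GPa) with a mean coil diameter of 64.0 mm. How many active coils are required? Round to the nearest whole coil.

6

N_a = Gd⁴/(8D³k) = (75.9×10³ × 5.9⁴)/(8 × 64.0³ × 7.3)
    = 9.19708e+07 / 1.53092e+07 = 6.008 → 6 coils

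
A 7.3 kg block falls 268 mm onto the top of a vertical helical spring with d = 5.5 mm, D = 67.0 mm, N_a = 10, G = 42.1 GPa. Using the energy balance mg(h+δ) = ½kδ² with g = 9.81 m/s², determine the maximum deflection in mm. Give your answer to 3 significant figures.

k = Gd⁴/(8D³N_a) = (42.1×10³)(5.5⁴)/(8·67.0³·10) = 1.6011 N/mm
W = mg = 7.3 × 9.81 = 71.613 N
½kδ² − Wδ − Wh = 0 → δ = (W + √(W² + 2kWh))/k
δ = (71.613 + √(5128.4 + 61457.5))/1.6011 = (71.613 + 258.04)/1.6011 = 205.89 mm

206 mm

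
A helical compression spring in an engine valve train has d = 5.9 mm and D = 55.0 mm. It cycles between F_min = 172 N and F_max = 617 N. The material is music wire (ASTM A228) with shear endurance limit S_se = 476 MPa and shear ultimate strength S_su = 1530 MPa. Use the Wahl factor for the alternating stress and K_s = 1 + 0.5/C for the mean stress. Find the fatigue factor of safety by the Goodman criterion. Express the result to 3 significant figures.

C = D/d = 55.0/5.9 = 9.3220; K_W = (4C−1)/(4C−4)+0.615/C = 1.1561; K_s = 1+0.5/C = 1.0536
F_a = (F_max−F_min)/2 = 222.5 N; F_m = (F_max+F_min)/2 = 394.5 N
τ_a = K_W·8F_aD/(πd³) = 1.1561 × 151.73 = 175.42 MPa
τ_m = K_s·8F_mD/(πd³) = 1.0536 × 269.03 = 283.46 MPa
Goodman: 1/n_f = τ_a/S_se + τ_m/S_su = 175.42/476 + 283.46/1530 = 0.36852 + 0.18526 = 0.55379
n_f = 1/0.55379 = 1.806

1.81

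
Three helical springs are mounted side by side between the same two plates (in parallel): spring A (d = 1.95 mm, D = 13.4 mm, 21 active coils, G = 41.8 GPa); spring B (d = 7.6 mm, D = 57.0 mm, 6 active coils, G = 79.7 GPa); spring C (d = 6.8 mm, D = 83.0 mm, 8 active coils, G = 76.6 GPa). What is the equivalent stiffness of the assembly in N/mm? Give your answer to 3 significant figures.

k_A = Gd⁴/(8D³N_a) = (41.8×10³)(1.95⁴)/(8·13.4³·21) = 1.4952 N/mm
k_B = Gd⁴/(8D³N_a) = (79.7×10³)(7.6⁴)/(8·57.0³·6) = 29.912 N/mm
k_C = Gd⁴/(8D³N_a) = (76.6×10³)(6.8⁴)/(8·83.0³·8) = 4.4756 N/mm
Parallel: k_eq = 1.4952 + 29.912 + 4.4756 = 35.883 N/mm

35.9 N/mm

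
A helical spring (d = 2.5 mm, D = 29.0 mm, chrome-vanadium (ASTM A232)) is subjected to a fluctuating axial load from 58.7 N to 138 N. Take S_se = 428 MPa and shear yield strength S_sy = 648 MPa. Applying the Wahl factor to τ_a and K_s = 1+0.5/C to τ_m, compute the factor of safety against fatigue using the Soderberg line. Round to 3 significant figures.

C = D/d = 29.0/2.5 = 11.6000; K_W = (4C−1)/(4C−4)+0.615/C = 1.1238; K_s = 1+0.5/C = 1.0431
F_a = (F_max−F_min)/2 = 39.65 N; F_m = (F_max+F_min)/2 = 98.35 N
τ_a = K_W·8F_aD/(πd³) = 1.1238 × 187.4 = 210.59 MPa
τ_m = K_s·8F_mD/(πd³) = 1.0431 × 464.83 = 484.86 MPa
Soderberg: 1/n_f = τ_a/S_se + τ_m/S_sy = 210.59/428 + 484.86/648 = 0.49203 + 0.74825 = 1.2403
n_f = 1/1.2403 = 0.8063

0.806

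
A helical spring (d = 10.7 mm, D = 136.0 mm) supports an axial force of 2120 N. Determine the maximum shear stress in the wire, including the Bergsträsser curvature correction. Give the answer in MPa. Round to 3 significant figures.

662 MPa

Spring index C = D/d = 136.0/10.7 = 12.7103
K_B = (4C+2)/(4C−3) = 52.841/47.841 = 1.1045
τ₀ = 8FD/(πd³) = 8·2120·136.0/(π·10.7³) = 2.30656e+06/3848.6 = 599.33 MPa
τ_max = K·τ₀ = 1.1045 × 599.33 = 661.96 MPa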